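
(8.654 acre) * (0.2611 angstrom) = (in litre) 0.0009144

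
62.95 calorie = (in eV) 1.644e+21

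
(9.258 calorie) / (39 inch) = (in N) 39.1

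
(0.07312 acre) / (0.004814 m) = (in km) 61.47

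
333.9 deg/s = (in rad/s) 5.828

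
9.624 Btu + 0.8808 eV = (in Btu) 9.624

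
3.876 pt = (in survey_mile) 8.496e-07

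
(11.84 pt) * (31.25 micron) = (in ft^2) 1.405e-06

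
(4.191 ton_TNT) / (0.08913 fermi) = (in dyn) 1.967e+31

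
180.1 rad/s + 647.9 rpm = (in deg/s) 1.421e+04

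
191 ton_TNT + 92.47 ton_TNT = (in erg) 1.186e+19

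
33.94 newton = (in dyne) 3.394e+06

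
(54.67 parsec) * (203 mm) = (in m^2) 3.424e+17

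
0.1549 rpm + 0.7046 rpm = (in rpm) 0.8595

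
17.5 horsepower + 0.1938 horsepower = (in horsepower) 17.69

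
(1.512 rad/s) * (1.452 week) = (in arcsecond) 2.739e+11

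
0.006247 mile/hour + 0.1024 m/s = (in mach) 0.0003089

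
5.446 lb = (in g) 2470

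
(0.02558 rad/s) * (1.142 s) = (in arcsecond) 6025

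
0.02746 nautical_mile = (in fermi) 5.086e+16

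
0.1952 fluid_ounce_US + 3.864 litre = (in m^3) 0.00387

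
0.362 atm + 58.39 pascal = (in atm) 0.3626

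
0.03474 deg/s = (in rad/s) 0.0006063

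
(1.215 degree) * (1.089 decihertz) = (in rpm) 0.02205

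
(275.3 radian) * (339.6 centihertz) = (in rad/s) 934.9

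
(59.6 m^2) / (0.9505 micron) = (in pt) 1.777e+11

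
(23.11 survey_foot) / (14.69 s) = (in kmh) 1.726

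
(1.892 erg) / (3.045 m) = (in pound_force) 1.397e-08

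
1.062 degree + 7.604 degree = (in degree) 8.666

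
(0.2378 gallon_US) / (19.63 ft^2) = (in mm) 0.4936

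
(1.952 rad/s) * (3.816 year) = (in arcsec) 4.845e+13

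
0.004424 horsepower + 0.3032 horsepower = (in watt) 229.4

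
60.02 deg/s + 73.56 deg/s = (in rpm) 22.26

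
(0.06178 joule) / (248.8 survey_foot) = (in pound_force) 0.0001831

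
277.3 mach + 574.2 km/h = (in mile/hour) 2.116e+05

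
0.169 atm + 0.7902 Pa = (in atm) 0.169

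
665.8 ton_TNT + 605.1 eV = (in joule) 2.786e+12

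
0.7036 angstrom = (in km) 7.036e-14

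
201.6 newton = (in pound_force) 45.32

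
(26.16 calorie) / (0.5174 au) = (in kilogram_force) 1.442e-10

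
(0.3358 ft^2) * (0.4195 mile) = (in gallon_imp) 4633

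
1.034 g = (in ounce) 0.03647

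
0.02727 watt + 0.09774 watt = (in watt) 0.125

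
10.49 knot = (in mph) 12.07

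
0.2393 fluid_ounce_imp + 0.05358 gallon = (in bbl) 0.001318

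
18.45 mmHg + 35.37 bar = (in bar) 35.39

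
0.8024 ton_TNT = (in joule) 3.357e+09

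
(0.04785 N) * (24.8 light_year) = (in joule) 1.123e+16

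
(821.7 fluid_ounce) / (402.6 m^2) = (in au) 4.035e-16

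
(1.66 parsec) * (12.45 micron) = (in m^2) 6.377e+11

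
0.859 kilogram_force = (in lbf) 1.894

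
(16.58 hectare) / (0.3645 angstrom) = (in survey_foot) 1.492e+16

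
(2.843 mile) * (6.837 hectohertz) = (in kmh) 1.126e+07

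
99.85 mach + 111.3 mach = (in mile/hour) 1.608e+05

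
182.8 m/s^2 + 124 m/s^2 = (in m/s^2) 306.8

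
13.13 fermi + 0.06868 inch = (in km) 1.744e-06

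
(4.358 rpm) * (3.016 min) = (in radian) 82.58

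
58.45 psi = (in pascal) 4.03e+05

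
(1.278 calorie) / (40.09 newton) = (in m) 0.1334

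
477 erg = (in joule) 4.77e-05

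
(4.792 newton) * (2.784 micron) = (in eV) 8.327e+13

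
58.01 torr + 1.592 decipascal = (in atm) 0.07633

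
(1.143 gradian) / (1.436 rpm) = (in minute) 0.00199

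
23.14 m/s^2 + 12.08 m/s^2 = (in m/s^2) 35.22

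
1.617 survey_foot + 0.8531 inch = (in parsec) 1.667e-17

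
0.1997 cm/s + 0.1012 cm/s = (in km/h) 0.01083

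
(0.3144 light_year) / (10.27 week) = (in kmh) 1.724e+09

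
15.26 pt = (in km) 5.383e-06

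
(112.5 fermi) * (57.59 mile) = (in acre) 2.577e-12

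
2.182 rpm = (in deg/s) 13.09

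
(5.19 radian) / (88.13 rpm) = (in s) 0.5624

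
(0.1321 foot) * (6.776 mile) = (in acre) 0.1085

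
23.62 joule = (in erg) 2.362e+08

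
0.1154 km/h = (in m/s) 0.03206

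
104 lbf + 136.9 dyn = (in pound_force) 104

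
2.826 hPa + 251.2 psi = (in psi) 251.2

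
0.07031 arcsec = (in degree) 1.953e-05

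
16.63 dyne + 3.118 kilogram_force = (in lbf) 6.874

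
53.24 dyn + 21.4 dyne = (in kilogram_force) 7.611e-05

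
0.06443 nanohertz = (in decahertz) 6.443e-12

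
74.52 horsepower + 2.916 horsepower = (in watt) 5.774e+04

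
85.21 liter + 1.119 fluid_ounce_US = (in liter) 85.24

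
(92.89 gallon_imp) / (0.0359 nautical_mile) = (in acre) 1.569e-06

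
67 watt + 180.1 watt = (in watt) 247.1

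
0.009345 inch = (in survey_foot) 0.0007787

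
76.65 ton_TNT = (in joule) 3.207e+11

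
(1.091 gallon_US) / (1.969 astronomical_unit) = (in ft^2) 1.509e-13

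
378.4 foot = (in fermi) 1.153e+17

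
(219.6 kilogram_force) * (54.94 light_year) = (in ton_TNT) 2.675e+11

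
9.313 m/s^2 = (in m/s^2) 9.313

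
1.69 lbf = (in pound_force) 1.69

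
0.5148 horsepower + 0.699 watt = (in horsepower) 0.5157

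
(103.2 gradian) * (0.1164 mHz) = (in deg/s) 0.01081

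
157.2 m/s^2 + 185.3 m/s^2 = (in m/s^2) 342.5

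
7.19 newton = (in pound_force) 1.616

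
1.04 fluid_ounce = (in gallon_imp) 0.006765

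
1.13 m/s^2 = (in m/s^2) 1.13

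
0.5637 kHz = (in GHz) 5.637e-07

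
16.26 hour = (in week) 0.09679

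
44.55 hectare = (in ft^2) 4.795e+06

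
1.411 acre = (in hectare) 0.571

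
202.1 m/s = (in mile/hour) 452.1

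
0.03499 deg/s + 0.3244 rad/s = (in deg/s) 18.62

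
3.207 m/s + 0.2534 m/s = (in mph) 7.741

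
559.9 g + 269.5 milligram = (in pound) 1.235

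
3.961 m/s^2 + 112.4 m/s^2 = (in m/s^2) 116.4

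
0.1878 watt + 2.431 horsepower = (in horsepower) 2.431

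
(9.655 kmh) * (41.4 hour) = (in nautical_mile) 215.8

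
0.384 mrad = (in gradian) 0.02445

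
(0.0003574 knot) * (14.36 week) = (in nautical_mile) 0.8622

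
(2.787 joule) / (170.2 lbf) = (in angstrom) 3.681e+07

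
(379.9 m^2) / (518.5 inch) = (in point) 8.177e+04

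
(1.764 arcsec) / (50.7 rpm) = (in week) 2.663e-12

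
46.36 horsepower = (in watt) 3.457e+04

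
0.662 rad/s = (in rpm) 6.322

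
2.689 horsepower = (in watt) 2005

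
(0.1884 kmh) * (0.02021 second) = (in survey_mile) 6.572e-07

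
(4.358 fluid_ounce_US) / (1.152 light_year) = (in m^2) 1.183e-20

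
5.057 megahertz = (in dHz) 5.057e+07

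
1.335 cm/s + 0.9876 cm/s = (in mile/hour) 0.05196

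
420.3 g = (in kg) 0.4203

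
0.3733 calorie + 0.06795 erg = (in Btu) 0.00148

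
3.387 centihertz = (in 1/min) 2.032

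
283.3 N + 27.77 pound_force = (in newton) 406.8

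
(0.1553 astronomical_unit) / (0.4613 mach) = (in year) 4.69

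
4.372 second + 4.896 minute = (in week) 0.0004929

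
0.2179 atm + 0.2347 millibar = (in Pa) 2.21e+04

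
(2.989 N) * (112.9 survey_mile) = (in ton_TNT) 0.0001298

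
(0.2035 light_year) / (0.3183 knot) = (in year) 3.728e+08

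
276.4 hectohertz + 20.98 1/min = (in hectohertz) 276.4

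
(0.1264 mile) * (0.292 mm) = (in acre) 1.468e-05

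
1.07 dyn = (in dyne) 1.07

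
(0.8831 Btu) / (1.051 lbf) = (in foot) 653.9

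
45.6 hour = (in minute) 2736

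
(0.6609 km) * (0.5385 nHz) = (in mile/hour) 7.961e-07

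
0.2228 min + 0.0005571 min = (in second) 13.4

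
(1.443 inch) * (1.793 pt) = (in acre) 5.729e-09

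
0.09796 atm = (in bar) 0.09926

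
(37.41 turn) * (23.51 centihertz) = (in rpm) 527.7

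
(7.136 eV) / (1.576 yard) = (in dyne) 7.934e-14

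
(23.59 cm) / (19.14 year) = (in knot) 7.597e-10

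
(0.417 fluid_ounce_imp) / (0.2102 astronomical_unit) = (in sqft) 4.056e-15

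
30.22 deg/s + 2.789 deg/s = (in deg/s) 33.01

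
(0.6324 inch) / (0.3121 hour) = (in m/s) 1.43e-05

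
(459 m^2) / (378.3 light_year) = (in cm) 1.282e-14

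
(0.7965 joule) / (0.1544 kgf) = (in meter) 0.526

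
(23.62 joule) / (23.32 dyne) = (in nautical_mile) 54.69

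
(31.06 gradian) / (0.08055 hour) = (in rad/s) 0.001682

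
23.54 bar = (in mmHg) 1.766e+04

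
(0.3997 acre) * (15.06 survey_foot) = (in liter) 7.425e+06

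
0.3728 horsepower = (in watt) 278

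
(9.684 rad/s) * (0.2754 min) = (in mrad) 1.6e+05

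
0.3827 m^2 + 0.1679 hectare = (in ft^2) 1.808e+04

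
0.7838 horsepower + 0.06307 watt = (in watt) 584.5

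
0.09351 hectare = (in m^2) 935.1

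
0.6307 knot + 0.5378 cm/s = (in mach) 0.0009687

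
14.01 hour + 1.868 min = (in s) 5.055e+04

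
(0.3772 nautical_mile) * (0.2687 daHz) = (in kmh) 6757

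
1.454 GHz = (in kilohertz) 1.454e+06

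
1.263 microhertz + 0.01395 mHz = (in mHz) 0.01521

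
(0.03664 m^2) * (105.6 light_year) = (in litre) 3.661e+19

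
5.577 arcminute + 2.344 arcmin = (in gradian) 0.1467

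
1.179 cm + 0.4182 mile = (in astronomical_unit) 4.499e-09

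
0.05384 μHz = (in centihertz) 5.384e-06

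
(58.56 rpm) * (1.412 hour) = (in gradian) 1.984e+06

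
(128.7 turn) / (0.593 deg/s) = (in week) 0.1292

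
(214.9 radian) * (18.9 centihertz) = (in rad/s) 40.62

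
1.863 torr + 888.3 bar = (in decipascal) 8.883e+08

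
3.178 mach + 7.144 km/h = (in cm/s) 1.084e+05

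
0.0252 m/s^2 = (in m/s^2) 0.0252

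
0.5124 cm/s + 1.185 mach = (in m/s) 403.5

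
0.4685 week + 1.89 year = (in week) 99.02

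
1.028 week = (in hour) 172.7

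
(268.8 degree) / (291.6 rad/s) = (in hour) 4.469e-06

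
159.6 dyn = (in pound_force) 0.0003588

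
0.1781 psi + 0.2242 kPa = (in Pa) 1452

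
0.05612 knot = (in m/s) 0.02887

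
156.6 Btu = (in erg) 1.652e+12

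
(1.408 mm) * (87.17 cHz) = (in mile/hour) 0.002746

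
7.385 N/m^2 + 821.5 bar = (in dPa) 8.215e+08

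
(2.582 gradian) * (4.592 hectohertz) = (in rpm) 177.8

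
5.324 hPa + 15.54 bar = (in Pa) 1.555e+06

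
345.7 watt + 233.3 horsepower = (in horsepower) 233.8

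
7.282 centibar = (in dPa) 7.282e+04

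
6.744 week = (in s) 4.079e+06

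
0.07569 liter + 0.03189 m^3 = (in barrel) 0.2011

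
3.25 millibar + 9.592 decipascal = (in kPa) 0.326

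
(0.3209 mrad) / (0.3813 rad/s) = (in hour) 2.338e-07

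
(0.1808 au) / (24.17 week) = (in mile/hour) 4139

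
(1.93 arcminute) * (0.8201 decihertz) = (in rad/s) 4.604e-05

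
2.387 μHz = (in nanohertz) 2387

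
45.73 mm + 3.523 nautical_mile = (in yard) 7135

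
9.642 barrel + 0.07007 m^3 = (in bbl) 10.08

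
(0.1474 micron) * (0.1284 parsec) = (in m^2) 5.84e+08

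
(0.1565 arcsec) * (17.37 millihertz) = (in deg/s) 7.551e-07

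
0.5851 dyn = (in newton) 5.851e-06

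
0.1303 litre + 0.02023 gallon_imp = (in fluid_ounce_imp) 7.823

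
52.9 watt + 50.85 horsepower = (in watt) 3.797e+04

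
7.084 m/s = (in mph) 15.85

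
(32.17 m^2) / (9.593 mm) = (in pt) 9.506e+06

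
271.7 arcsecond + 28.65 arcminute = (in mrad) 9.651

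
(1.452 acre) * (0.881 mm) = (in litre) 5177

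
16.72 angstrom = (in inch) 6.583e-08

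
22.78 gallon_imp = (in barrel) 0.6514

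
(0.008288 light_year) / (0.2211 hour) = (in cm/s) 9.851e+12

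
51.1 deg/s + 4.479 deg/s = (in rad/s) 0.97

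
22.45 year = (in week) 1171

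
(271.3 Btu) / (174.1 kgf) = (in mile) 0.1042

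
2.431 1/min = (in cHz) 4.052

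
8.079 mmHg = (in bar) 0.01077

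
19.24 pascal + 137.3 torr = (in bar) 0.1832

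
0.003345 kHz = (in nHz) 3.345e+09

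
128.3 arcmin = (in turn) 0.00594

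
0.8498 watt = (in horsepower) 0.00114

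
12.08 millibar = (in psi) 0.1752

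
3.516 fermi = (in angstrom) 3.516e-05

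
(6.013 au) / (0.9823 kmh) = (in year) 1.045e+05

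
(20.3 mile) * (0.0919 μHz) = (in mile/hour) 0.006716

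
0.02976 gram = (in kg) 2.976e-05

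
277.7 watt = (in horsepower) 0.3724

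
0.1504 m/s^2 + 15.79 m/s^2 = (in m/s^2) 15.94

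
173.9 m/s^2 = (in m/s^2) 173.9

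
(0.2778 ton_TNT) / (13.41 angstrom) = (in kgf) 8.838e+16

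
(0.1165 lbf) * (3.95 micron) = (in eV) 1.278e+13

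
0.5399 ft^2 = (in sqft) 0.5399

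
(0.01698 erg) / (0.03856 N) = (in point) 0.0001248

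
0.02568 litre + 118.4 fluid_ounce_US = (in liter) 3.527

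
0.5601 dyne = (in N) 5.601e-06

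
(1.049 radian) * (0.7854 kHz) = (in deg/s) 4.721e+04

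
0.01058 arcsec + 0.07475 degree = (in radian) 0.001305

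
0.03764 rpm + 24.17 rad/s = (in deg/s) 1385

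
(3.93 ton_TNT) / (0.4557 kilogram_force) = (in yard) 4.024e+09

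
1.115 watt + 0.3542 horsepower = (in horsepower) 0.3557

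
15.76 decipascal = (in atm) 1.555e-05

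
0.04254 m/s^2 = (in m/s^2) 0.04254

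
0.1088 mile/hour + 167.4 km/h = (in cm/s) 4655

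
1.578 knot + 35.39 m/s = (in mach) 0.1063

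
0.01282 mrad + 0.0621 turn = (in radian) 0.3902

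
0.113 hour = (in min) 6.78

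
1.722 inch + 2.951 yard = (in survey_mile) 0.001704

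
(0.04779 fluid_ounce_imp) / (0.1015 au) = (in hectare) 8.943e-21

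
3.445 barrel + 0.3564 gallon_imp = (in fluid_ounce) 1.858e+04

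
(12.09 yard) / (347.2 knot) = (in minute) 0.001032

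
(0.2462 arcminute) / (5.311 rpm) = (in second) 0.0001288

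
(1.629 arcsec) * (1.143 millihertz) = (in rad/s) 9.027e-09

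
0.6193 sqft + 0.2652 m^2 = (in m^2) 0.3227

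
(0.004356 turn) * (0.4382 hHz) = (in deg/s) 68.72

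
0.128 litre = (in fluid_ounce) 4.328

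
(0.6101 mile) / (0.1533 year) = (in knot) 0.0003948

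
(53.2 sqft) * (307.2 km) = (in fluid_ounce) 5.134e+10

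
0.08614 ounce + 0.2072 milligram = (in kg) 0.002442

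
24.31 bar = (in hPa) 2.431e+04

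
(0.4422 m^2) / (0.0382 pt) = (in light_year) 3.468e-12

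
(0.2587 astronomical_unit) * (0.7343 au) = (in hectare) 4.251e+17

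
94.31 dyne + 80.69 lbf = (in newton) 358.9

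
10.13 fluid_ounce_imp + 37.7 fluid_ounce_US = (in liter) 1.403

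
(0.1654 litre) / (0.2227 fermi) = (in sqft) 7.994e+12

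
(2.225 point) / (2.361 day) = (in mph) 8.607e-09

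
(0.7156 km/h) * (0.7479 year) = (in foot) 1.538e+07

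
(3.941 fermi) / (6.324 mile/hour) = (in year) 4.42e-23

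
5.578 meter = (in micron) 5.578e+06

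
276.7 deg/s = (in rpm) 46.12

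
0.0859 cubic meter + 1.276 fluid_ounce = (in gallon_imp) 18.9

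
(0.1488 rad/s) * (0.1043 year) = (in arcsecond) 1.01e+11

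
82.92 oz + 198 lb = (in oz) 3251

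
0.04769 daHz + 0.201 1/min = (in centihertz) 48.03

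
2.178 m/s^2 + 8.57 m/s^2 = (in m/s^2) 10.75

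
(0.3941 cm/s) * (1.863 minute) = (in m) 0.4405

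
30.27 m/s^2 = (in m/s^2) 30.27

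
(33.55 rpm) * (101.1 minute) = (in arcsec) 4.396e+09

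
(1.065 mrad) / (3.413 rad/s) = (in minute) 5.201e-06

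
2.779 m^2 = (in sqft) 29.91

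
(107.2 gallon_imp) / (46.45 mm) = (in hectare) 0.001049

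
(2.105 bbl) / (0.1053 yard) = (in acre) 0.0008589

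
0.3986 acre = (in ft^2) 1.736e+04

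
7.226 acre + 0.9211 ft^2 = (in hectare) 2.924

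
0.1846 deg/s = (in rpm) 0.03077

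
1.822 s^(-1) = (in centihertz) 182.2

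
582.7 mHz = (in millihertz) 582.7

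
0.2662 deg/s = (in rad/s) 0.004646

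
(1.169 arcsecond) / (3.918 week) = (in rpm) 2.284e-11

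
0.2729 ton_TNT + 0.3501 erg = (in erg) 1.142e+16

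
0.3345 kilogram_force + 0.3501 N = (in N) 3.63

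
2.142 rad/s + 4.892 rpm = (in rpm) 25.35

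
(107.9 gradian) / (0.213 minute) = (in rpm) 1.266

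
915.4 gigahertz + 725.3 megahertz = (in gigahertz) 916.1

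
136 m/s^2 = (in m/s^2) 136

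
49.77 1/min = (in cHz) 82.95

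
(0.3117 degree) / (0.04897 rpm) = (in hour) 0.0002947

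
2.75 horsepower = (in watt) 2051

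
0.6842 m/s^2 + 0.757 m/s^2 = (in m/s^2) 1.441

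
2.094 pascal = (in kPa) 0.002094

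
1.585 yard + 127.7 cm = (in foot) 8.945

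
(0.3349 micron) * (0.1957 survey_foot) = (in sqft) 2.15e-07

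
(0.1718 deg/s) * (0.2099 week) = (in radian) 380.6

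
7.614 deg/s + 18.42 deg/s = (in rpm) 4.339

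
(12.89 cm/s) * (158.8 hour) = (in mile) 45.79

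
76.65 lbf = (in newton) 341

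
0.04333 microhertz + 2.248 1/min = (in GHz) 3.747e-11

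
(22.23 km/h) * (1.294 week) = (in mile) 3003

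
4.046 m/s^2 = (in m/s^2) 4.046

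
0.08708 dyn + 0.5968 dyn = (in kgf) 6.974e-07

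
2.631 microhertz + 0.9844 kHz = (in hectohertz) 9.844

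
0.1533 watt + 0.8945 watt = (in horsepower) 0.001405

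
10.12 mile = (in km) 16.29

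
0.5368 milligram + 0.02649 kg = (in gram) 26.49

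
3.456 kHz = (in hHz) 34.56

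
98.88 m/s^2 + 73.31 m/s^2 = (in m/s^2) 172.2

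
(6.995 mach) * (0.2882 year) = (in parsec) 7.015e-07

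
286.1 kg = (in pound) 630.7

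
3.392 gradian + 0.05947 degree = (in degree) 3.112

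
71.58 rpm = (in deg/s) 429.5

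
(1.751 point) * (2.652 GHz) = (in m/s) 1.638e+06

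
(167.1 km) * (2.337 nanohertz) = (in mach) 1.147e-06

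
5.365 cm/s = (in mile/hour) 0.12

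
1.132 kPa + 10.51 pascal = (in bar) 0.01143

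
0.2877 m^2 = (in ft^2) 3.097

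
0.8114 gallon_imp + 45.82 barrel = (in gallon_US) 1925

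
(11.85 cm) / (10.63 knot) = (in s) 0.02167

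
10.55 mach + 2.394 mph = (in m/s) 3593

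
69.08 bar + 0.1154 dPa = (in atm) 68.18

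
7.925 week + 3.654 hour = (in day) 55.63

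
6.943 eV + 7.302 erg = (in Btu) 6.921e-10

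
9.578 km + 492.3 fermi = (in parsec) 3.104e-13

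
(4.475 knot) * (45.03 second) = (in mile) 0.06441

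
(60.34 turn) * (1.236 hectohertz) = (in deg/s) 2.685e+06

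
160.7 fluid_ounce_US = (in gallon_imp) 1.045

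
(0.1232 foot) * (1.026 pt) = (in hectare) 1.359e-09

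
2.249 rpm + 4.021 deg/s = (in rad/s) 0.3057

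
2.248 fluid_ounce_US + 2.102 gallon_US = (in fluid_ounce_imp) 282.4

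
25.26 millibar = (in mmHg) 18.95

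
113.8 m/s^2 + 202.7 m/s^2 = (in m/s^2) 316.5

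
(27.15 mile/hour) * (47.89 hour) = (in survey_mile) 1300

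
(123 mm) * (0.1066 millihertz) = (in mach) 3.851e-08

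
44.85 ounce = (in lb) 2.803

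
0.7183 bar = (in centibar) 71.83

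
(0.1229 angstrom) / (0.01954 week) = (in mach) 3.054e-18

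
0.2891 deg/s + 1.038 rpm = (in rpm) 1.086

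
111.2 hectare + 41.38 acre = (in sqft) 1.377e+07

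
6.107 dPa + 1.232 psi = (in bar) 0.08495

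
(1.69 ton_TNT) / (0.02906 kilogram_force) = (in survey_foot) 8.14e+10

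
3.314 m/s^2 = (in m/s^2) 3.314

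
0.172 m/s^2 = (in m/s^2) 0.172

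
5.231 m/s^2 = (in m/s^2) 5.231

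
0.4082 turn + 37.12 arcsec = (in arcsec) 5.291e+05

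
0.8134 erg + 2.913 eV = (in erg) 0.8134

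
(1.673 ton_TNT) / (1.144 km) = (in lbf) 1.376e+06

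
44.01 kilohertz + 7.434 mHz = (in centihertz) 4.401e+06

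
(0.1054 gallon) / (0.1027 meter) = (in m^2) 0.003885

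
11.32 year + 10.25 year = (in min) 1.134e+07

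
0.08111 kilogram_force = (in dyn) 7.954e+04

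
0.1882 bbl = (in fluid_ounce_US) 1012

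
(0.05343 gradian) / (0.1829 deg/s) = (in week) 4.347e-07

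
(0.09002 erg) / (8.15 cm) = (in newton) 1.105e-07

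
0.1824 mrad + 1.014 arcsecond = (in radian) 0.0001873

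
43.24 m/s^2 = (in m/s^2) 43.24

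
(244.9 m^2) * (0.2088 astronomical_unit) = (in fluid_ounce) 2.587e+17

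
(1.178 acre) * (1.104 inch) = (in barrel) 840.8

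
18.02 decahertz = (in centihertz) 1.802e+04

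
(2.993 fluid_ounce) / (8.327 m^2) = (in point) 0.03013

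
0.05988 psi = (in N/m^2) 412.9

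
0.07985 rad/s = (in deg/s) 4.575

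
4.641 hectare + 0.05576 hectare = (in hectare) 4.697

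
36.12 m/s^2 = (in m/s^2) 36.12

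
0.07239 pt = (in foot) 8.378e-05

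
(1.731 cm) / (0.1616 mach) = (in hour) 8.738e-08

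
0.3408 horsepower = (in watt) 254.1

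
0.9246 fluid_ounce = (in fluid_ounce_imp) 0.9624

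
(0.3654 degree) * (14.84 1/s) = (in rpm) 0.9038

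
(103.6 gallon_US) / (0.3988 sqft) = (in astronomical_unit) 7.076e-11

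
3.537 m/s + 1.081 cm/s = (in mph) 7.936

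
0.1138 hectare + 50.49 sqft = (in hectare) 0.1143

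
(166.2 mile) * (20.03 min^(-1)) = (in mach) 262.2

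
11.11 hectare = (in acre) 27.45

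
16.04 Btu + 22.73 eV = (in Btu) 16.04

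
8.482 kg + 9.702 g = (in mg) 8.492e+06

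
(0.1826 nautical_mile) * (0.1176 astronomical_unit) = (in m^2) 5.949e+12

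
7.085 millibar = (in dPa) 7085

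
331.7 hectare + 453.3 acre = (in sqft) 5.545e+07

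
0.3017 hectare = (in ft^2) 3.247e+04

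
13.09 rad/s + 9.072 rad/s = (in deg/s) 1270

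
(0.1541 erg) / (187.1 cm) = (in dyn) 0.0008236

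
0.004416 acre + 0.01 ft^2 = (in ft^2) 192.4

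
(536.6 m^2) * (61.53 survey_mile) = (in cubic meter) 5.314e+07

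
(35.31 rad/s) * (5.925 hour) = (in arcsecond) 1.554e+11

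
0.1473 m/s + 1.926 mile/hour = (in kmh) 3.63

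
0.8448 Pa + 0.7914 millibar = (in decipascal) 799.8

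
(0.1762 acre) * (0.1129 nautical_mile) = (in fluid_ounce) 5.041e+09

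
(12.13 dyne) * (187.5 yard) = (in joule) 0.0208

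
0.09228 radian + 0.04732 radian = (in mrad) 139.6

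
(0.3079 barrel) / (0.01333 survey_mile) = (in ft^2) 0.02456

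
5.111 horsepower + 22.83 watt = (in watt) 3834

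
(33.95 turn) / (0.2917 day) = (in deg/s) 0.4849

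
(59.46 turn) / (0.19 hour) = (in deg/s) 31.29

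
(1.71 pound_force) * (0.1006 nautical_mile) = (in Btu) 1.343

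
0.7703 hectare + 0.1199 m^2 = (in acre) 1.903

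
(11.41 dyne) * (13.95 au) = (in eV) 1.486e+27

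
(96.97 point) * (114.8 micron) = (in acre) 9.704e-10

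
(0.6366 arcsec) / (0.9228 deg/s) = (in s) 0.0001916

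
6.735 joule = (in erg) 6.735e+07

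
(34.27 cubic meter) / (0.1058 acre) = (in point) 226.9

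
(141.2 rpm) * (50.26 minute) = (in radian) 4.459e+04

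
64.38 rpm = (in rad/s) 6.742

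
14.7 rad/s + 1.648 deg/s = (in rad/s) 14.73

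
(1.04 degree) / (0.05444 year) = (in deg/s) 6.058e-07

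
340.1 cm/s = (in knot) 6.611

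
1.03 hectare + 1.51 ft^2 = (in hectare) 1.03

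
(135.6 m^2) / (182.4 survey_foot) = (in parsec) 7.904e-17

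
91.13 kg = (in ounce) 3215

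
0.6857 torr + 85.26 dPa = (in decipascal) 999.5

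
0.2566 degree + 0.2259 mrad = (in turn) 0.0007487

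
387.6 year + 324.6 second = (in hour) 3.395e+06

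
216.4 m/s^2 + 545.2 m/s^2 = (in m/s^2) 761.6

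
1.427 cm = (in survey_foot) 0.04682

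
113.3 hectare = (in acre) 280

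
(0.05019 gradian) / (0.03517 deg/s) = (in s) 1.284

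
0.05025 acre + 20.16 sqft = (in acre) 0.05071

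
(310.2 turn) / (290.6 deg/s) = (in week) 0.0006354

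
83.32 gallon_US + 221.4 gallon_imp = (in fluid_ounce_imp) 4.652e+04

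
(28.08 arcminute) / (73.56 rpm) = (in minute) 1.767e-05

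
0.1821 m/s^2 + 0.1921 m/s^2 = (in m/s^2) 0.3742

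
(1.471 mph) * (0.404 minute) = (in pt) 4.518e+04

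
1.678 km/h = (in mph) 1.043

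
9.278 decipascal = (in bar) 9.278e-06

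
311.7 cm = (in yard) 3.409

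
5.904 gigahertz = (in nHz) 5.904e+18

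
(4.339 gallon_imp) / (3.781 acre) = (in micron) 1.289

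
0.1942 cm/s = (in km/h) 0.006991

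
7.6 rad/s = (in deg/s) 435.4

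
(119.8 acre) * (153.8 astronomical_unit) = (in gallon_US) 2.947e+21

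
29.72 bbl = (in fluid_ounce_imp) 1.663e+05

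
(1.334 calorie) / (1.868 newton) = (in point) 8470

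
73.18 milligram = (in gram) 0.07318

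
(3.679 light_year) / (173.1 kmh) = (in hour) 2.011e+11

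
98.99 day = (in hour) 2376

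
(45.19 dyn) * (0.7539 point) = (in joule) 1.202e-07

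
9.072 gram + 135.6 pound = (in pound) 135.6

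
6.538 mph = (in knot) 5.681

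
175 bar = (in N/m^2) 1.75e+07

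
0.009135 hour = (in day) 0.0003806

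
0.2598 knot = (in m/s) 0.1337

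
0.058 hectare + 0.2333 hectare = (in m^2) 2913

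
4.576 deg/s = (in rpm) 0.7627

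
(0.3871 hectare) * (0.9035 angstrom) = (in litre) 0.0003497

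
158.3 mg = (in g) 0.1583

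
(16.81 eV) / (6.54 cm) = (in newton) 4.118e-17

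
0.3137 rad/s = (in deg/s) 17.97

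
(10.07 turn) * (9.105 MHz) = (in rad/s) 5.761e+08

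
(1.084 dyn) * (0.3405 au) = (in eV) 3.446e+24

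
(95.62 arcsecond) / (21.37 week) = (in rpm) 3.425e-10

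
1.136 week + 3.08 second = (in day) 7.952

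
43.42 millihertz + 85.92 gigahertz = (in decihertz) 8.592e+11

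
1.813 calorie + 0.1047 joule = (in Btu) 0.007289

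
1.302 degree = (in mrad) 22.72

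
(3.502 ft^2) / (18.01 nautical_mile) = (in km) 9.754e-09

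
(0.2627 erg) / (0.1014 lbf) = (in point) 0.0001651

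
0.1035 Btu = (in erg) 1.092e+09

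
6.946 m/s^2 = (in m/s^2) 6.946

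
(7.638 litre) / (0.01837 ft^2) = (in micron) 4.475e+06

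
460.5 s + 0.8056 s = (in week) 0.0007627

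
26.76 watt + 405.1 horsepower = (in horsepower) 405.1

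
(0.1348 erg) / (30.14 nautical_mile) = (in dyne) 2.415e-08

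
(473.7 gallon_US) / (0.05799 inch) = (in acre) 0.3008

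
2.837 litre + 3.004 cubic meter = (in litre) 3007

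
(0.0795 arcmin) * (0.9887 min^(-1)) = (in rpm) 3.639e-06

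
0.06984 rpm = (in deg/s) 0.419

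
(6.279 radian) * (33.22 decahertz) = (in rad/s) 2086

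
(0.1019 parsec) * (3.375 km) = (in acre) 2.622e+15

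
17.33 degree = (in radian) 0.3025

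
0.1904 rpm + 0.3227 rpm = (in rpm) 0.5131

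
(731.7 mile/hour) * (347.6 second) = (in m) 1.137e+05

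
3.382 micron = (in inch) 0.0001331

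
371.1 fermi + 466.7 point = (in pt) 466.7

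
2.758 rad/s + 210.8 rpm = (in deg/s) 1423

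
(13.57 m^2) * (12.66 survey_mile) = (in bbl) 1.739e+06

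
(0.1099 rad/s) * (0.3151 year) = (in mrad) 1.092e+09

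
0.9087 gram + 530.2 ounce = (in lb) 33.14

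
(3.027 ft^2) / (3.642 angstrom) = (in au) 0.005162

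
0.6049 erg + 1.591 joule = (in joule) 1.591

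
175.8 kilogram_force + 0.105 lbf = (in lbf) 387.7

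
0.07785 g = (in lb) 0.0001716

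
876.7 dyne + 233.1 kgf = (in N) 2286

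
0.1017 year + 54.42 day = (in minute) 1.318e+05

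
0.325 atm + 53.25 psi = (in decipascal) 4.001e+06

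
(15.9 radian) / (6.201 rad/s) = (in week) 4.24e-06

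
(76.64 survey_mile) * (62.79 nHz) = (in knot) 0.01505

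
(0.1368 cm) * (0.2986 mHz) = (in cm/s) 4.085e-05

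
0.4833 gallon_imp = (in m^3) 0.002197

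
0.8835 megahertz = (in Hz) 8.835e+05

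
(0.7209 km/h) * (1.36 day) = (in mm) 2.353e+07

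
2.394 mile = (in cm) 3.853e+05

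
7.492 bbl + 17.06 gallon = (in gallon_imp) 276.2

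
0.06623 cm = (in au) 4.427e-15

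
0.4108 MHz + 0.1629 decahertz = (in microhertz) 4.108e+11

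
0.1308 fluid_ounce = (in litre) 0.003868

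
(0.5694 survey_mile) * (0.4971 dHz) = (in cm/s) 4555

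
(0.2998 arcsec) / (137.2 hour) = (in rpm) 2.81e-11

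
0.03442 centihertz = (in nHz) 3.442e+05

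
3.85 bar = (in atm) 3.8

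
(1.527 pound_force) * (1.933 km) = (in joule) 1.313e+04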